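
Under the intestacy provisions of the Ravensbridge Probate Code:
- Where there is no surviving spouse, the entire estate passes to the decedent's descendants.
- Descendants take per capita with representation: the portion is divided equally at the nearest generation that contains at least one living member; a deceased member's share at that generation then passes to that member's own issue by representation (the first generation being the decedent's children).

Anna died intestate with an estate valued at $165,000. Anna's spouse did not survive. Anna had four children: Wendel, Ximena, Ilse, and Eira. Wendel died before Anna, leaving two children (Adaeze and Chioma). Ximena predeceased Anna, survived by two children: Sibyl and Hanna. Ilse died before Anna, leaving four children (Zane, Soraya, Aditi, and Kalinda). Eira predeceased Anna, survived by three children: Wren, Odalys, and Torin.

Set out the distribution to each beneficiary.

The entire $165,000 passes to the descendants.
No child survives, so the initial division is made at the grandchildren's generation.
That amount ($165,000) is divided into 11 shares of $15,000: Adaeze, Chioma, Sibyl, Hanna, Zane, Soraya, Aditi, Kalinda, Wren, Odalys, and Torin each take $15,000.

Adaeze: $15,000; Chioma: $15,000; Sibyl: $15,000; Hanna: $15,000; Zane: $15,000; Soraya: $15,000; Aditi: $15,000; Kalinda: $15,000; Wren: $15,000; Odalys: $15,000; Torin: $15,000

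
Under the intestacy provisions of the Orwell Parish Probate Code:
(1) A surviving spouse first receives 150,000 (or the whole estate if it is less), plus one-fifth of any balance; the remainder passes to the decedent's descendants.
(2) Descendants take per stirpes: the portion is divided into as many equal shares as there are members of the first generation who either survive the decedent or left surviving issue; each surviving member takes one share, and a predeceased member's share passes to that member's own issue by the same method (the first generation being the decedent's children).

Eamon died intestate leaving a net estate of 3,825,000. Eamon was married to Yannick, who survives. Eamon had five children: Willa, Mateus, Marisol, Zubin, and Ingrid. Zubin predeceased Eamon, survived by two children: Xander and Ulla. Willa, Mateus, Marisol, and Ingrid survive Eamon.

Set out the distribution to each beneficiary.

Yannick: 885,000; Willa: 588,000; Mateus: 588,000; Marisol: 588,000; Xander: 294,000; Ulla: 294,000; Ingrid: 588,000

Yannick first takes 150,000, leaving a balance of 3,675,000. Yannick then takes one-fifth of the balance (735,000), for a total of 885,000. The remaining 2,940,000 passes to the descendants.
The descendants' portion (2,940,000) is divided into 5 shares of 588,000: Willa, Mateus, Marisol, and Ingrid each take 588,000; Zubin's 588,000 share passes to Zubin's issue.
Zubin's share (588,000) is divided into 2 shares of 294,000: Xander and Ulla each take 294,000.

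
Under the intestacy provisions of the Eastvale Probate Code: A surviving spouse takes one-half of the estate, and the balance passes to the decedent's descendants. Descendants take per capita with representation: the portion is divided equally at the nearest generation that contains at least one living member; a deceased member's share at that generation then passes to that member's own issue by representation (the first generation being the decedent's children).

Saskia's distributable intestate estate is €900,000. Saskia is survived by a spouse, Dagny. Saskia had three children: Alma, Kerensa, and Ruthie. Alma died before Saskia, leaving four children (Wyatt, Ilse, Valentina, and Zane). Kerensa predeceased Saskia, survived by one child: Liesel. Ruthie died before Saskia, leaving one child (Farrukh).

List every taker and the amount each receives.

Dagny takes one-half of €900,000 = €450,000. The remaining €450,000 passes to the descendants.
No child survives, so the initial division is made at the grandchildren's generation.
The descendants' portion (€450,000) is divided into 6 shares of €75,000: Wyatt, Ilse, Valentina, Zane, Liesel, and Farrukh each take €75,000.

Dagny: €450,000; Wyatt: €75,000; Ilse: €75,000; Valentina: €75,000; Zane: €75,000; Liesel: €75,000; Farrukh: €75,000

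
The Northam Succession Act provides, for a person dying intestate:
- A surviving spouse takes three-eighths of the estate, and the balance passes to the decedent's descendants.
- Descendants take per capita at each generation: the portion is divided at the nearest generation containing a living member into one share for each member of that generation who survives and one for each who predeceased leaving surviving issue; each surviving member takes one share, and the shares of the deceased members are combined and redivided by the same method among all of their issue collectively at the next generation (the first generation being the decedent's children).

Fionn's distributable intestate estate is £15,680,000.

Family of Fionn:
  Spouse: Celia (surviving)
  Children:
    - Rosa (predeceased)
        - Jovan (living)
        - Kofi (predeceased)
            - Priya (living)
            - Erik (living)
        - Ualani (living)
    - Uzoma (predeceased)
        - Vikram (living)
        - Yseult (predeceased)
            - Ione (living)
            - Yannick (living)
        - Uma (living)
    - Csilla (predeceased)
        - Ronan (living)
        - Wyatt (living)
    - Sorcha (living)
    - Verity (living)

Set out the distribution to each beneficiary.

Celia takes three-eighths of £15,680,000 = £5,880,000. The remaining £9,800,000 passes to the descendants.
The descendants' portion (£9,800,000) is divided at the children's generation into 5 shares of £1,960,000. Sorcha and Verity each take £1,960,000. The 3 shares of the deceased (Rosa, Uzoma, and Csilla) are combined into a pool of £5,880,000.
That pool (£5,880,000) is divided at the grandchildren's generation into 8 shares of £735,000. Jovan, Ualani, Vikram, Uma, Ronan, and Wyatt each take £735,000. The 2 shares of the deceased (Kofi and Yseult) are combined into a pool of £1,470,000.
That pool (£1,470,000) is divided at the great-grandchildren's generation equally among Priya, Erik, Ione, and Yannick: £367,500 each.

Celia: £5,880,000; Jovan: £735,000; Priya: £367,500; Erik: £367,500; Ualani: £735,000; Vikram: £735,000; Ione: £367,500; Yannick: £367,500; Uma: £735,000; Ronan: £735,000; Wyatt: £735,000; Sorcha: £1,960,000; Verity: £1,960,000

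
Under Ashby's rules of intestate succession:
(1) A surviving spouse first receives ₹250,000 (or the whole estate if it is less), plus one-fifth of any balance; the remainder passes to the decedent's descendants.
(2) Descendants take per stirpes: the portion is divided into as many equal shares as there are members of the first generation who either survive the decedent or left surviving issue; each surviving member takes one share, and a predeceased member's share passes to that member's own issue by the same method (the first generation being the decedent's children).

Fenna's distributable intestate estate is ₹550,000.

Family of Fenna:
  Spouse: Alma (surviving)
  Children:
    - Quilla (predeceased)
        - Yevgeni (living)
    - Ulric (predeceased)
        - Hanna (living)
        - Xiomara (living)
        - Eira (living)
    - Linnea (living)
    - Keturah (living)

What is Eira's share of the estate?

Alma first takes ₹250,000, leaving a balance of ₹300,000. Alma then takes one-fifth of the balance (₹60,000), for a total of ₹310,000. The remaining ₹240,000 passes to the descendants.
The descendants' portion (₹240,000) is divided into 4 shares of ₹60,000: Linnea and Keturah each take ₹60,000; Quilla's ₹60,000 share passes to Quilla's issue; Ulric's ₹60,000 share passes to Ulric's issue.
Quilla's share (₹60,000) passes entirely to Yevgeni.
Ulric's share (₹60,000) is divided into 3 shares of ₹20,000: Hanna, Xiomara, and Eira each take ₹20,000.

Eira receives ₹20,000.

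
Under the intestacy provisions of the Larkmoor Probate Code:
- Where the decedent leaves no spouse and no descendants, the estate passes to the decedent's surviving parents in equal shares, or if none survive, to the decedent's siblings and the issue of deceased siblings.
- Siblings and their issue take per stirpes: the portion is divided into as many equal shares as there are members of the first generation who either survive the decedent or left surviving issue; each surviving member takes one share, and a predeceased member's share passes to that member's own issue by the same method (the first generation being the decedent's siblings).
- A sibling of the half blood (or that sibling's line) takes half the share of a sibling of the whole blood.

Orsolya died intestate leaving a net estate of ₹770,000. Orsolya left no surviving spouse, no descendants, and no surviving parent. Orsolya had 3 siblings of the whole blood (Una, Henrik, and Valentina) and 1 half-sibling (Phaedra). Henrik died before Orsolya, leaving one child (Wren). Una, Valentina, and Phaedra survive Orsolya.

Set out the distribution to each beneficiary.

The entire ₹770,000 passes to the siblings and their issue.
Counting each half-blood sibling's line as half a unit, there are 7/2 units in ₹770,000, so one unit is ₹220,000. Whole-blood lines (Una, Henrik, and Valentina) take ₹220,000 each; half-blood lines (Phaedra) take ₹110,000 each.
Henrik's share (₹220,000) passes entirely to Wren.

Una: ₹220,000; Wren: ₹220,000; Valentina: ₹220,000; Phaedra: ₹110,000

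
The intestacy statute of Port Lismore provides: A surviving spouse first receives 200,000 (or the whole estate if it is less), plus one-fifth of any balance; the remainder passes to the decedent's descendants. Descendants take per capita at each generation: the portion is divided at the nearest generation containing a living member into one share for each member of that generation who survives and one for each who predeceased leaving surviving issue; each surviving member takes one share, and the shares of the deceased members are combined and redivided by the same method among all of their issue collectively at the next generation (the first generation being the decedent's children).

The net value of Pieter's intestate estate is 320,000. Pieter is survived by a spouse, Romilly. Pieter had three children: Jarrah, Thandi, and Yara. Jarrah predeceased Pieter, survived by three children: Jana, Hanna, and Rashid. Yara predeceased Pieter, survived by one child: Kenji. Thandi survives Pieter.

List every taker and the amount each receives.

Romilly first takes 200,000, leaving a balance of 120,000. Romilly then takes one-fifth of the balance (24,000), for a total of 224,000. The remaining 96,000 passes to the descendants.
The descendants' portion (96,000) is divided at the children's generation into 3 shares of 32,000. Thandi takes 32,000. The 2 shares of the deceased (Jarrah and Yara) are combined into a pool of 64,000.
That pool (64,000) is divided at the grandchildren's generation equally among Jana, Hanna, Rashid, and Kenji: 16,000 each.

Romilly: 224,000; Jana: 16,000; Hanna: 16,000; Rashid: 16,000; Thandi: 32,000; Kenji: 16,000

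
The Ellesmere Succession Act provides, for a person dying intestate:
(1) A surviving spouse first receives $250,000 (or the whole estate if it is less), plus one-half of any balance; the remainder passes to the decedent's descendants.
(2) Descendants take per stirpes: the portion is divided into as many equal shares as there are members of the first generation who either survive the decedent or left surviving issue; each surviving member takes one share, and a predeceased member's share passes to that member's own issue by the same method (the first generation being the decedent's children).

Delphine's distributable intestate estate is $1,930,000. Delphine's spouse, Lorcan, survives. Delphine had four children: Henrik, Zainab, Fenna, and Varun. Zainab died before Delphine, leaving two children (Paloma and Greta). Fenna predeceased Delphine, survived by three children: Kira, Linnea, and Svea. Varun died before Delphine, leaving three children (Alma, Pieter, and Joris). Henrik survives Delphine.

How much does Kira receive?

Kira receives $70,000.

Lorcan first takes $250,000, leaving a balance of $1,680,000. Lorcan then takes one-half of the balance ($840,000), for a total of $1,090,000. The remaining $840,000 passes to the descendants.
The descendants' portion ($840,000) is divided into 4 shares of $210,000: Henrik takes $210,000; Zainab's $210,000 share passes to Zainab's issue; Fenna's $210,000 share passes to Fenna's issue; Varun's $210,000 share passes to Varun's issue.
Zainab's share ($210,000) is divided into 2 shares of $105,000: Paloma and Greta each take $105,000.
Fenna's share ($210,000) is divided into 3 shares of $70,000: Kira, Linnea, and Svea each take $70,000.
Varun's share ($210,000) is divided into 3 shares of $70,000: Alma, Pieter, and Joris each take $70,000.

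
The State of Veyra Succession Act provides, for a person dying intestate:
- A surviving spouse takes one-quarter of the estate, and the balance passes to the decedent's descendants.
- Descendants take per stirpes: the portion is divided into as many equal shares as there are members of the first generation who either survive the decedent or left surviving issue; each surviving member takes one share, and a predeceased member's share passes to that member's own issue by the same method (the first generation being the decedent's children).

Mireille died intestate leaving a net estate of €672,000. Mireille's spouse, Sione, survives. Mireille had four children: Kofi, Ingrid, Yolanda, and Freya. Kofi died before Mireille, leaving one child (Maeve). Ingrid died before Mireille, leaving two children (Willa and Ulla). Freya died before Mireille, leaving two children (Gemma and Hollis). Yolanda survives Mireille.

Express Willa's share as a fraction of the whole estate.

Sione takes one-quarter of €672,000 = €168,000. The remaining €504,000 passes to the descendants.
The descendants' portion (€504,000) is divided into 4 shares of €126,000: Yolanda takes €126,000; Kofi's €126,000 share passes to Kofi's issue; Ingrid's €126,000 share passes to Ingrid's issue; Freya's €126,000 share passes to Freya's issue.
Kofi's share (€126,000) passes entirely to Maeve.
Ingrid's share (€126,000) is divided into 2 shares of €63,000: Willa and Ulla each take €63,000.
Freya's share (€126,000) is divided into 2 shares of €63,000: Gemma and Hollis each take €63,000.

Willa receives 3/32 of the estate.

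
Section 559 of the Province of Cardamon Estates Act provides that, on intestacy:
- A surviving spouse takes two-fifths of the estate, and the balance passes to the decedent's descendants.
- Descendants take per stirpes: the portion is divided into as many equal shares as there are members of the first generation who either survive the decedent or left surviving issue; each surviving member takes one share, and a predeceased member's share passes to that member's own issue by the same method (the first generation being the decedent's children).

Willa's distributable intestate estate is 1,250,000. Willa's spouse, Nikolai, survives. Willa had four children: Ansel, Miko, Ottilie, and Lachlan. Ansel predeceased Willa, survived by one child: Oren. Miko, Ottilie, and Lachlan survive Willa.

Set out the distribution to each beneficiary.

Nikolai: 500,000; Oren: 187,500; Miko: 187,500; Ottilie: 187,500; Lachlan: 187,500

Nikolai takes two-fifths of 1,250,000 = 500,000. The remaining 750,000 passes to the descendants.
The descendants' portion (750,000) is divided into 4 shares of 187,500: Miko, Ottilie, and Lachlan each take 187,500; Ansel's 187,500 share passes to Ansel's issue.
Ansel's share (187,500) passes entirely to Oren.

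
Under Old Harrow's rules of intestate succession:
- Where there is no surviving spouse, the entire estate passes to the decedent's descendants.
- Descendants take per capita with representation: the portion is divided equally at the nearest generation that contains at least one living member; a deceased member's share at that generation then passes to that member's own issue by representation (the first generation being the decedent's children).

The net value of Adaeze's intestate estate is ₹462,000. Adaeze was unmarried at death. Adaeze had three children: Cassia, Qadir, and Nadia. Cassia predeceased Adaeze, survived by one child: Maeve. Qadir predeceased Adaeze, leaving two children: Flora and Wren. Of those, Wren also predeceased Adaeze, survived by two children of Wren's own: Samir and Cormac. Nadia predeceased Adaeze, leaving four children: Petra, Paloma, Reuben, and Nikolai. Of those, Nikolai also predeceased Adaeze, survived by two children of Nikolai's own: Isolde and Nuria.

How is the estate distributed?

Maeve: ₹66,000; Flora: ₹66,000; Samir: ₹33,000; Cormac: ₹33,000; Petra: ₹66,000; Paloma: ₹66,000; Reuben: ₹66,000; Isolde: ₹33,000; Nuria: ₹33,000

The entire ₹462,000 passes to the descendants.
No child survives, so the initial division is made at the grandchildren's generation.
That amount (₹462,000) is divided into 7 shares of ₹66,000: Maeve, Flora, Petra, Paloma, and Reuben each take ₹66,000; Wren's ₹66,000 share passes to Wren's issue; Nikolai's ₹66,000 share passes to Nikolai's issue.
Wren's share (₹66,000) is divided into 2 shares of ₹33,000: Samir and Cormac each take ₹33,000.
Nikolai's share (₹66,000) is divided into 2 shares of ₹33,000: Isolde and Nuria each take ₹33,000.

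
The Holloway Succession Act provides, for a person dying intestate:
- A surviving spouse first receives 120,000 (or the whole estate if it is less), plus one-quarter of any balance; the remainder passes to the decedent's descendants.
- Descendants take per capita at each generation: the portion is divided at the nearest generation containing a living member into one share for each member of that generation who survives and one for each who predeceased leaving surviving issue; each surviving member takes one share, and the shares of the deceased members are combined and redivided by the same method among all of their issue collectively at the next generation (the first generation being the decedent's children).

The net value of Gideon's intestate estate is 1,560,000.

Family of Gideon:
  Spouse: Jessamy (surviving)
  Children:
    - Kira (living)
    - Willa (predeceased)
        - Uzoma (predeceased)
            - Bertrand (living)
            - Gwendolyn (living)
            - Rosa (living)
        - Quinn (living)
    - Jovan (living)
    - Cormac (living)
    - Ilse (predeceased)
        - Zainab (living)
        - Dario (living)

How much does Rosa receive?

Jessamy first takes 120,000, leaving a balance of 1,440,000. Jessamy then takes one-quarter of the balance (360,000), for a total of 480,000. The remaining 1,080,000 passes to the descendants.
The descendants' portion (1,080,000) is divided at the children's generation into 5 shares of 216,000. Kira, Jovan, and Cormac each take 216,000. The 2 shares of the deceased (Willa and Ilse) are combined into a pool of 432,000.
That pool (432,000) is divided at the grandchildren's generation into 4 shares of 108,000. Quinn, Zainab, and Dario each take 108,000. The remaining share for the deceased Uzoma (108,000) is carried to the next generation.
That pool (108,000) is divided at the great-grandchildren's generation equally among Bertrand, Gwendolyn, and Rosa: 36,000 each.

Rosa receives 36,000.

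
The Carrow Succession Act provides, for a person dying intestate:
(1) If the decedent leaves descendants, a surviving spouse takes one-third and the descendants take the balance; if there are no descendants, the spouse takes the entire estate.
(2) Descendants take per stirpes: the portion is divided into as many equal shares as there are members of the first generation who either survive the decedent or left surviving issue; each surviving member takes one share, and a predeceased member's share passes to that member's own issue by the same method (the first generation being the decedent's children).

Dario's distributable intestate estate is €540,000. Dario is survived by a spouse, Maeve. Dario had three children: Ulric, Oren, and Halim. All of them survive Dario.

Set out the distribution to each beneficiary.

Maeve: €180,000; Ulric: €120,000; Oren: €120,000; Halim: €120,000

Maeve takes one-third of €540,000 = €180,000. The remaining €360,000 passes to the descendants.
The descendants' portion (€360,000) is divided into 3 shares of €120,000: Ulric, Oren, and Halim each take €120,000.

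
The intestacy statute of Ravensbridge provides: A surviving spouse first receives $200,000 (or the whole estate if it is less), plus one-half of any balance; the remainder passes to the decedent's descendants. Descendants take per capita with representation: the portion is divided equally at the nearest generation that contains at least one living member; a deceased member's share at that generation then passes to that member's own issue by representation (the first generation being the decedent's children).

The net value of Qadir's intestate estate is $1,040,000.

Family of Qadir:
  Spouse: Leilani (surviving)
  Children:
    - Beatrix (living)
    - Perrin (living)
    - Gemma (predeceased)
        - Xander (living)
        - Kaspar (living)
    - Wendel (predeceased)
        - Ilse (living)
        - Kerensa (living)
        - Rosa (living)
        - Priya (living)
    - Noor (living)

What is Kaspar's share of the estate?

Leilani first takes $200,000, leaving a balance of $840,000. Leilani then takes one-half of the balance ($420,000), for a total of $620,000. The remaining $420,000 passes to the descendants.
The descendants' portion ($420,000) is divided into 5 shares of $84,000: Beatrix, Perrin, and Noor each take $84,000; Gemma's $84,000 share passes to Gemma's issue; Wendel's $84,000 share passes to Wendel's issue.
Gemma's share ($84,000) is divided into 2 shares of $42,000: Xander and Kaspar each take $42,000.
Wendel's share ($84,000) is divided into 4 shares of $21,000: Ilse, Kerensa, Rosa, and Priya each take $21,000.

Kaspar receives $42,000.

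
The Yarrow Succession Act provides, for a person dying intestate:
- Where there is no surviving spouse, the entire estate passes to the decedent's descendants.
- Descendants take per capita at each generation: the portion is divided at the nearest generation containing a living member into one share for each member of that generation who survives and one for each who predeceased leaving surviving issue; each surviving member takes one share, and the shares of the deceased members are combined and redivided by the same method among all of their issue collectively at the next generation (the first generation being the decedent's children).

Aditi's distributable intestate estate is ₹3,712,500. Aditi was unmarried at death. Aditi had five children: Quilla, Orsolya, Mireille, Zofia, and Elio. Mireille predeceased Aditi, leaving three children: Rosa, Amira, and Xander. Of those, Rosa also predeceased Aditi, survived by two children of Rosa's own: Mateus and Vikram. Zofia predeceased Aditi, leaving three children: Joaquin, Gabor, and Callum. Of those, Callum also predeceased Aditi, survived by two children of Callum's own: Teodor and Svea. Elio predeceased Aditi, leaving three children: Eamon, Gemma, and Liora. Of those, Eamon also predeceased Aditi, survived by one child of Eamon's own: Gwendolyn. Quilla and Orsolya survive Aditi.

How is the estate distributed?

Quilla: ₹742,500; Orsolya: ₹742,500; Mateus: ₹148,500; Vikram: ₹148,500; Amira: ₹247,500; Xander: ₹247,500; Joaquin: ₹247,500; Gabor: ₹247,500; Teodor: ₹148,500; Svea: ₹148,500; Gwendolyn: ₹148,500; Gemma: ₹247,500; Liora: ₹247,500

The entire ₹3,712,500 passes to the descendants.
That amount (₹3,712,500) is divided at the children's generation into 5 shares of ₹742,500. Quilla and Orsolya each take ₹742,500. The 3 shares of the deceased (Mireille, Zofia, and Elio) are combined into a pool of ₹2,227,500.
That pool (₹2,227,500) is divided at the grandchildren's generation into 9 shares of ₹247,500. Amira, Xander, Joaquin, Gabor, Gemma, and Liora each take ₹247,500. The 3 shares of the deceased (Rosa, Callum, and Eamon) are combined into a pool of ₹742,500.
That pool (₹742,500) is divided at the great-grandchildren's generation equally among Mateus, Vikram, Teodor, Svea, and Gwendolyn: ₹148,500 each.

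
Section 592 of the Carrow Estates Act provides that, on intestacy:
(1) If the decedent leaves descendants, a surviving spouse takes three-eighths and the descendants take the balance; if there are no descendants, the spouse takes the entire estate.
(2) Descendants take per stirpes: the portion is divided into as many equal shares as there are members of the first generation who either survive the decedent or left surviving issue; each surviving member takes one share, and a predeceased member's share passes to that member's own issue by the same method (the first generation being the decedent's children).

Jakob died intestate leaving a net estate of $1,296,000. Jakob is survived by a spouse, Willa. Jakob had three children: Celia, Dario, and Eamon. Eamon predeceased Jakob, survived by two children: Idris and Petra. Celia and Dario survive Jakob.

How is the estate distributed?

Willa: $486,000; Celia: $270,000; Dario: $270,000; Idris: $135,000; Petra: $135,000

Willa takes three-eighths of $1,296,000 = $486,000. The remaining $810,000 passes to the descendants.
The descendants' portion ($810,000) is divided into 3 shares of $270,000: Celia and Dario each take $270,000; Eamon's $270,000 share passes to Eamon's issue.
Eamon's share ($270,000) is divided into 2 shares of $135,000: Idris and Petra each take $135,000.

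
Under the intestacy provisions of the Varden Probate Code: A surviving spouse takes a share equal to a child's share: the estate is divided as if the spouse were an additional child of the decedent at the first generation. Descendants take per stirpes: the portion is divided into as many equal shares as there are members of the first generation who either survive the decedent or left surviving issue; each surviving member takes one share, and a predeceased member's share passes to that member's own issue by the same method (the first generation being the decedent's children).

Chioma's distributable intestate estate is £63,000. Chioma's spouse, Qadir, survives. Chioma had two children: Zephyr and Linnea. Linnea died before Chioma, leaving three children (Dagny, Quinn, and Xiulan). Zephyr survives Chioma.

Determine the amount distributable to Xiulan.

Xiulan receives £7,000.

The spouse counts as an additional share at the children's level, so there are 3 primary shares of £21,000. Qadir takes one such share (£21,000).
The children's combined portion (£42,000) is divided into 2 shares of £21,000: Zephyr takes £21,000; Linnea's £21,000 share passes to Linnea's issue.
Linnea's share (£21,000) is divided into 3 shares of £7,000: Dagny, Quinn, and Xiulan each take £7,000.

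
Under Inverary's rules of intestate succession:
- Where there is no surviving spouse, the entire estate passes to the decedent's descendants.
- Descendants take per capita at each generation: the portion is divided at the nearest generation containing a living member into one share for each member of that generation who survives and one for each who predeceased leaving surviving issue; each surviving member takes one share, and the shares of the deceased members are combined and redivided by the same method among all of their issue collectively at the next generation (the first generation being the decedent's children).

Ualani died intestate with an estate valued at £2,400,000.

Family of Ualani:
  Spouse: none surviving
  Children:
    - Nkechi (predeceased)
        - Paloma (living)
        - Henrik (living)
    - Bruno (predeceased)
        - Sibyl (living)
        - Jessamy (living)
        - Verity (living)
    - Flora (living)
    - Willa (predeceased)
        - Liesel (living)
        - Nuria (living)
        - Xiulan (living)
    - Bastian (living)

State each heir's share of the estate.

The entire £2,400,000 passes to the descendants.
That amount (£2,400,000) is divided at the children's generation into 5 shares of £480,000. Flora and Bastian each take £480,000. The 3 shares of the deceased (Nkechi, Bruno, and Willa) are combined into a pool of £1,440,000.
That pool (£1,440,000) is divided at the grandchildren's generation equally among Paloma, Henrik, Sibyl, Jessamy, Verity, Liesel, Nuria, and Xiulan: £180,000 each.

Paloma: £180,000; Henrik: £180,000; Sibyl: £180,000; Jessamy: £180,000; Verity: £180,000; Flora: £480,000; Liesel: £180,000; Nuria: £180,000; Xiulan: £180,000; Bastian: £480,000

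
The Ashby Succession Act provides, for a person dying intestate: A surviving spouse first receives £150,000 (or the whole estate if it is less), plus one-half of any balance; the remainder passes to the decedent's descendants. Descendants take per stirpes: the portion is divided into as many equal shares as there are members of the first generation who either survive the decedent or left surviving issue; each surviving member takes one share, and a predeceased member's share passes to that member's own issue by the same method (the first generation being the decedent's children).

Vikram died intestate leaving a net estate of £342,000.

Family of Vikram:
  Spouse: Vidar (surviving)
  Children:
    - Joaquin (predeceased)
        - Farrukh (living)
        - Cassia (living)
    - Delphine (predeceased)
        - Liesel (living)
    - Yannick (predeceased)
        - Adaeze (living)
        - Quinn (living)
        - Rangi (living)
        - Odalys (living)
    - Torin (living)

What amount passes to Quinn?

Quinn receives £6,000.

Vidar first takes £150,000, leaving a balance of £192,000. Vidar then takes one-half of the balance (£96,000), for a total of £246,000. The remaining £96,000 passes to the descendants.
The descendants' portion (£96,000) is divided into 4 shares of £24,000: Torin takes £24,000; Joaquin's £24,000 share passes to Joaquin's issue; Delphine's £24,000 share passes to Delphine's issue; Yannick's £24,000 share passes to Yannick's issue.
Joaquin's share (£24,000) is divided into 2 shares of £12,000: Farrukh and Cassia each take £12,000.
Delphine's share (£24,000) passes entirely to Liesel.
Yannick's share (£24,000) is divided into 4 shares of £6,000: Adaeze, Quinn, Rangi, and Odalys each take £6,000.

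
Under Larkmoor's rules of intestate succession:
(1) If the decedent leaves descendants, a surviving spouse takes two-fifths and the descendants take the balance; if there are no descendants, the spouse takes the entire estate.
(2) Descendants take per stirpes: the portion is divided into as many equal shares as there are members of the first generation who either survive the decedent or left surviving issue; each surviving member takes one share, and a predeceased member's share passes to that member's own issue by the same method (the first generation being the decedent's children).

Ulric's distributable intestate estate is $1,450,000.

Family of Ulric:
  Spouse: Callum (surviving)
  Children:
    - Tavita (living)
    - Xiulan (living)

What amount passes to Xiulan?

Xiulan receives $435,000.

Callum takes two-fifths of $1,450,000 = $580,000. The remaining $870,000 passes to the descendants.
The descendants' portion ($870,000) is divided into 2 shares of $435,000: Tavita and Xiulan each take $435,000.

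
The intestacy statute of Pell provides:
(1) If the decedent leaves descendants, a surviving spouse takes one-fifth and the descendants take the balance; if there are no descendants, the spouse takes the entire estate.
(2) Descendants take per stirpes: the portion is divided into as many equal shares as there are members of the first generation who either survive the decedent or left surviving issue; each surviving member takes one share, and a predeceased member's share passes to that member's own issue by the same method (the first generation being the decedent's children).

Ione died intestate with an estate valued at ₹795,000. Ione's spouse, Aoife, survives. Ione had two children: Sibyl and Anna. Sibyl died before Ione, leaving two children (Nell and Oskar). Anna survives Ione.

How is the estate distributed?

Aoife takes one-fifth of ₹795,000 = ₹159,000. The remaining ₹636,000 passes to the descendants.
The descendants' portion (₹636,000) is divided into 2 shares of ₹318,000: Anna takes ₹318,000; Sibyl's ₹318,000 share passes to Sibyl's issue.
Sibyl's share (₹318,000) is divided into 2 shares of ₹159,000: Nell and Oskar each take ₹159,000.

Aoife: ₹159,000; Nell: ₹159,000; Oskar: ₹159,000; Anna: ₹318,000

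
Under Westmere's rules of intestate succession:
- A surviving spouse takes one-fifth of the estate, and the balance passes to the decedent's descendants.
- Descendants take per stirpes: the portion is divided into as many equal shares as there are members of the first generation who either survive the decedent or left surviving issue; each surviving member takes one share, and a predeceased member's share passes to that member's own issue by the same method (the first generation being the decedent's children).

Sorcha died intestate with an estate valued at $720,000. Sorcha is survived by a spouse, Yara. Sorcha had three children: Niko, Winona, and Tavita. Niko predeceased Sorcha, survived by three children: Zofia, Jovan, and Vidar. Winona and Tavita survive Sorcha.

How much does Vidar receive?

Yara takes one-fifth of $720,000 = $144,000. The remaining $576,000 passes to the descendants.
The descendants' portion ($576,000) is divided into 3 shares of $192,000: Winona and Tavita each take $192,000; Niko's $192,000 share passes to Niko's issue.
Niko's share ($192,000) is divided into 3 shares of $64,000: Zofia, Jovan, and Vidar each take $64,000.

Vidar receives $64,000.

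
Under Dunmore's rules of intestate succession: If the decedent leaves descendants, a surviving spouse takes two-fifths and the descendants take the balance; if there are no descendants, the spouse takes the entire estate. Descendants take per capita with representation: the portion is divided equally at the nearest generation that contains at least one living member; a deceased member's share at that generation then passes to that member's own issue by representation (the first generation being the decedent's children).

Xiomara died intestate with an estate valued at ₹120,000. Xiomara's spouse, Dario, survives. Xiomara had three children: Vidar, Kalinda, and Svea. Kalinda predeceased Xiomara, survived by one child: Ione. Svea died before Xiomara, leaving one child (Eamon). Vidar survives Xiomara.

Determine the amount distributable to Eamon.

Dario takes two-fifths of ₹120,000 = ₹48,000. The remaining ₹72,000 passes to the descendants.
The descendants' portion (₹72,000) is divided into 3 shares of ₹24,000: Vidar takes ₹24,000; Kalinda's ₹24,000 share passes to Kalinda's issue; Svea's ₹24,000 share passes to Svea's issue.
Kalinda's share (₹24,000) passes entirely to Ione.
Svea's share (₹24,000) passes entirely to Eamon.

Eamon receives ₹24,000.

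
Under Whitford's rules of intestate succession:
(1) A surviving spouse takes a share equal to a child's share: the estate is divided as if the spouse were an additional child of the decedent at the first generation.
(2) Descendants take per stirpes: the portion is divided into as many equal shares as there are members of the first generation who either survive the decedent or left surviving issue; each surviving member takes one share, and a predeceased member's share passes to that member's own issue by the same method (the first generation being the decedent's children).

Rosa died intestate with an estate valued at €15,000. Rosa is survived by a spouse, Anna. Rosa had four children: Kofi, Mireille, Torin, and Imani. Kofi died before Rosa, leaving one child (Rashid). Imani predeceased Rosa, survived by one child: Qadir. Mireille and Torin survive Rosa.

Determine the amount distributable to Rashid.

Rashid receives €3,000.

The spouse counts as an additional share at the children's level, so there are 5 primary shares of €3,000. Anna takes one such share (€3,000).
The children's combined portion (€12,000) is divided into 4 shares of €3,000: Mireille and Torin each take €3,000; Kofi's €3,000 share passes to Kofi's issue; Imani's €3,000 share passes to Imani's issue.
Kofi's share (€3,000) passes entirely to Rashid.
Imani's share (€3,000) passes entirely to Qadir.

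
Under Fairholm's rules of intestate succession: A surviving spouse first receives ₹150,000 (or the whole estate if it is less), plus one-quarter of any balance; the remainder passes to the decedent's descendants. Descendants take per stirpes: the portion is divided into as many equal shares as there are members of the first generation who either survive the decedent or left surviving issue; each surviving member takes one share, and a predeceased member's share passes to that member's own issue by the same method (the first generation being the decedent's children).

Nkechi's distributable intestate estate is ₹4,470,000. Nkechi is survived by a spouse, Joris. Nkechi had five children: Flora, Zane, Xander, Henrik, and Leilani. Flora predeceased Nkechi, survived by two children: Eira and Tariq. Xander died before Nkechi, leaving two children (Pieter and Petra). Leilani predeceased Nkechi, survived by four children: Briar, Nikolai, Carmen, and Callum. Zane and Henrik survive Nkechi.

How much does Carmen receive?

Joris first takes ₹150,000, leaving a balance of ₹4,320,000. Joris then takes one-quarter of the balance (₹1,080,000), for a total of ₹1,230,000. The remaining ₹3,240,000 passes to the descendants.
The descendants' portion (₹3,240,000) is divided into 5 shares of ₹648,000: Zane and Henrik each take ₹648,000; Flora's ₹648,000 share passes to Flora's issue; Xander's ₹648,000 share passes to Xander's issue; Leilani's ₹648,000 share passes to Leilani's issue.
Flora's share (₹648,000) is divided into 2 shares of ₹324,000: Eira and Tariq each take ₹324,000.
Xander's share (₹648,000) is divided into 2 shares of ₹324,000: Pieter and Petra each take ₹324,000.
Leilani's share (₹648,000) is divided into 4 shares of ₹162,000: Briar, Nikolai, Carmen, and Callum each take ₹162,000.

Carmen receives ₹162,000.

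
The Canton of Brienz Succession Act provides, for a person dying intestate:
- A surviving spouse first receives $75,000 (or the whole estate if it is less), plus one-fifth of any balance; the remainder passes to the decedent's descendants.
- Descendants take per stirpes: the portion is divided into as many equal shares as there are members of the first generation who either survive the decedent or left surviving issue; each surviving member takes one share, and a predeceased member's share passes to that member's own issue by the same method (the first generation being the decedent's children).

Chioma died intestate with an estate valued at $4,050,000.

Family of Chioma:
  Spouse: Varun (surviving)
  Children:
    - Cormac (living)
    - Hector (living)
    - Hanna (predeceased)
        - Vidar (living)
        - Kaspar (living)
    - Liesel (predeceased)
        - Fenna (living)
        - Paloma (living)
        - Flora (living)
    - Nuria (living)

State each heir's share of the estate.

Varun first takes $75,000, leaving a balance of $3,975,000. Varun then takes one-fifth of the balance ($795,000), for a total of $870,000. The remaining $3,180,000 passes to the descendants.
The descendants' portion ($3,180,000) is divided into 5 shares of $636,000: Cormac, Hector, and Nuria each take $636,000; Hanna's $636,000 share passes to Hanna's issue; Liesel's $636,000 share passes to Liesel's issue.
Hanna's share ($636,000) is divided into 2 shares of $318,000: Vidar and Kaspar each take $318,000.
Liesel's share ($636,000) is divided into 3 shares of $212,000: Fenna, Paloma, and Flora each take $212,000.

Varun: $870,000; Cormac: $636,000; Hector: $636,000; Vidar: $318,000; Kaspar: $318,000; Fenna: $212,000; Paloma: $212,000; Flora: $212,000; Nuria: $636,000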